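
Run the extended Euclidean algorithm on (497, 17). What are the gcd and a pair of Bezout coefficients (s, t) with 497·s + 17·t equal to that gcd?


Euclidean algorithm on (497, 17) — divide until remainder is 0:
  497 = 29 · 17 + 4
  17 = 4 · 4 + 1
  4 = 4 · 1 + 0
gcd(497, 17) = 1.
Track Bezout coefficients alongside the remainders: start with r₀ = 497 = a·1 + b·0 (s = 1, t = 0) and r₁ = 17 = a·0 + b·1 (s = 0, t = 1); each new remainder r_{k+1} = r_{k-1} − q_k·r_k inherits s_{k+1} = s_{k-1} − q_k·s_k, t_{k+1} = t_{k-1} − q_k·t_k, so r_k = a·s_k + b·t_k at every step:
  q = 29: r = 4, s = 1 − 29·0 = 1, t = 0 − 29·1 = -29  (check: 497·1 + 17·(-29) = 4)
  q = 4: r = 1, s = 0 − 4·1 = -4, t = 1 − 4·(-29) = 117  (check: 497·(-4) + 17·117 = 1)
The row with r = 1 (the gcd) gives the Bezout coefficients s = -4, t = 117.
Result: 497 · (-4) + 17 · (117) = 1.

gcd(497, 17) = 1; s = -4, t = 117 (check: 497·(-4) + 17·117 = 1).


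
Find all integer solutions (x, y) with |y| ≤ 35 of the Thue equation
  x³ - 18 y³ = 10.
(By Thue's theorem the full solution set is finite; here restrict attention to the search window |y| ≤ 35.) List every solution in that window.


The equation is x³ - 18y³ = 10. For fixed y, x³ = 18·y³ + 10, so a solution requires the RHS to be a perfect cube.
Strategy: iterate y from -35 to 35, compute RHS = 18·y³ + 10, and check whether it is a (positive or negative) perfect cube.
Check small values of y:
  y = 0: RHS = 10 is not a perfect cube.
  y = 1: RHS = 28 is not a perfect cube.
  y = -1: RHS = -8 = (-2)³ ⇒ x = -2 works.
  y = 2: RHS = 154 is not a perfect cube.
  y = -2: RHS = -134 is not a perfect cube.
  y = 3: RHS = 496 is not a perfect cube.
  y = -3: RHS = -476 is not a perfect cube.
Continuing the search up to |y| = 35 finds no further solutions beyond those listed.
Collected solutions: (-2, -1).

Solutions (with |y| ≤ 35): (-2, -1).


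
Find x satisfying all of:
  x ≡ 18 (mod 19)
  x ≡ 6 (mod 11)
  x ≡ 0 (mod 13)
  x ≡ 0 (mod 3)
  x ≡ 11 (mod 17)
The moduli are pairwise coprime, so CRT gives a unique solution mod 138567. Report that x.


Product of moduli M = 19 · 11 · 13 · 3 · 17 = 138567.
Merge one congruence at a time:
  Start: x ≡ 18 (mod 19).
  Combine with x ≡ 6 (mod 11); new modulus lcm = 209.
    Write x = 18 + 19·t and substitute into x ≡ 6 (mod 11): 19·t ≡ 6 − 18 = -12 (mod 11).
    Reduce coefficients mod 11: 8·t ≡ 10 (mod 11).
    The inverse of 8 mod 11 is 7 (since 8·7 = 56 = 5·11 + 1), so t ≡ 7·10 = 70 ≡ 4 (mod 11).
    Then x = 18 + 19·4 = 94, valid modulo lcm(19, 11) = 209: x ≡ 94 (mod 209).
  Combine with x ≡ 0 (mod 13); new modulus lcm = 2717.
    Write x = 94 + 209·t and substitute into x ≡ 0 (mod 13): 209·t ≡ 0 − 94 = -94 (mod 13).
    Reduce coefficients mod 13: 1·t ≡ 10 (mod 13).
    So t ≡ 10 (mod 13).
    Then x = 94 + 209·10 = 2184, valid modulo lcm(209, 13) = 2717: x ≡ 2184 (mod 2717).
  Combine with x ≡ 0 (mod 3); new modulus lcm = 8151.
    Write x = 2184 + 2717·t and substitute into x ≡ 0 (mod 3): 2717·t ≡ 0 − 2184 = -2184 (mod 3).
    Reduce coefficients mod 3: 2·t ≡ 0 (mod 3).
    The inverse of 2 mod 3 is 2 (since 2·2 = 4 = 1·3 + 1), so t ≡ 2·0 = 0 ≡ 0 (mod 3).
    Then x = 2184 + 2717·0 = 2184, valid modulo lcm(2717, 3) = 8151: x ≡ 2184 (mod 8151).
  Combine with x ≡ 11 (mod 17); new modulus lcm = 138567.
    Write x = 2184 + 8151·t and substitute into x ≡ 11 (mod 17): 8151·t ≡ 11 − 2184 = -2173 (mod 17).
    Reduce coefficients mod 17: 8·t ≡ 3 (mod 17).
    The inverse of 8 mod 17 is 15 (since 8·15 = 120 = 7·17 + 1), so t ≡ 15·3 = 45 ≡ 11 (mod 17).
    Then x = 2184 + 8151·11 = 91845, valid modulo lcm(8151, 17) = 138567: x ≡ 91845 (mod 138567).
Verify against each original: 91845 mod 19 = 18, 91845 mod 11 = 6, 91845 mod 13 = 0, 91845 mod 3 = 0, 91845 mod 17 = 11.

x ≡ 91845 (mod 138567).


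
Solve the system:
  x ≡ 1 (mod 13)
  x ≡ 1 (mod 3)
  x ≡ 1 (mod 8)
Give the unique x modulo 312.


Moduli 13, 3, 8 are pairwise coprime; by CRT there is a unique solution modulo M = 13 · 3 · 8 = 312.
Solve pairwise, accumulating the modulus:
  Start with x ≡ 1 (mod 13).
  Combine with x ≡ 1 (mod 3): since gcd(13, 3) = 1, we get a unique residue mod 39.
    Write x = 1 + 13·t and substitute into x ≡ 1 (mod 3): 13·t ≡ 1 − 1 = 0 (mod 3).
    Reduce coefficients mod 3: 1·t ≡ 0 (mod 3).
    So t ≡ 0 (mod 3).
    Then x = 1 + 13·0 = 1, valid modulo lcm(13, 3) = 39: x ≡ 1 (mod 39).
  Combine with x ≡ 1 (mod 8): since gcd(39, 8) = 1, we get a unique residue mod 312.
    Write x = 1 + 39·t and substitute into x ≡ 1 (mod 8): 39·t ≡ 1 − 1 = 0 (mod 8).
    Reduce coefficients mod 8: 7·t ≡ 0 (mod 8).
    The inverse of 7 mod 8 is 7 (since 7·7 = 49 = 6·8 + 1), so t ≡ 7·0 = 0 ≡ 0 (mod 8).
    Then x = 1 + 39·0 = 1, valid modulo lcm(39, 8) = 312: x ≡ 1 (mod 312).
Verify: 1 mod 13 = 1 ✓, 1 mod 3 = 1 ✓, 1 mod 8 = 1 ✓.

x ≡ 1 (mod 312).


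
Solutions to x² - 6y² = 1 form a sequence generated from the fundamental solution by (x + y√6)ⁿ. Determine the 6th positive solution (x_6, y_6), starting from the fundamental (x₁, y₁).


Step 1: Find the fundamental solution (x₁, y₁) of x² - 6y² = 1.
  Expand √6 as a continued fraction. a₀ = ⌊√6⌋ = 2; iterate m_{k+1} = d_k·a_k − m_k, d_{k+1} = (6 − m_{k+1}²)/d_k, a_{k+1} = ⌊(a₀ + m_{k+1})/d_{k+1}⌋ (starting m₀ = 0, d₀ = 1), with convergents p_k = a_k·p_{k-1} + p_{k-2}, q_k = a_k·q_{k-1} + q_{k-2} (p₋₁ = 1, q₋₁ = 0):
  k = 0: a₀ = 2; p₀/q₀ = 2/1; p₀² − 6·q₀² = 4 − 6 = -2.
  k = 1: m = 2, d = 2, a = ⌊(2 + 2)/2⌋ = 2; p/q = (2·2 + 1)/(2·1 + 0) = 5/2; p² − 6·q² = 25 − 24 = 1.
  The first convergent with p² − 6·q² = 1 gives the fundamental solution (x₁, y₁) = (5, 2).
Step 2: Apply the recurrence (x_{n+1}, y_{n+1}) = (x₁x_n + 6y₁y_n, x₁y_n + y₁x_n) repeatedly.
  From (x_1, y_1) = (5, 2): x_2 = 5·5 + 6·2·2 = 49; y_2 = 5·2 + 2·5 = 20.
  From (x_2, y_2) = (49, 20): x_3 = 5·49 + 6·2·20 = 485; y_3 = 5·20 + 2·49 = 198.
  From (x_3, y_3) = (485, 198): x_4 = 5·485 + 6·2·198 = 4801; y_4 = 5·198 + 2·485 = 1960.
  From (x_4, y_4) = (4801, 1960): x_5 = 5·4801 + 6·2·1960 = 47525; y_5 = 5·1960 + 2·4801 = 19402.
  From (x_5, y_5) = (47525, 19402): x_6 = 5·47525 + 6·2·19402 = 470449; y_6 = 5·19402 + 2·47525 = 192060.
Step 3: Verify x_6² - 6·y_6² = 221322261601 - 221322261600 = 1 (should be 1). ✓

(x_1, y_1) = (5, 2); (x_6, y_6) = (470449, 192060).


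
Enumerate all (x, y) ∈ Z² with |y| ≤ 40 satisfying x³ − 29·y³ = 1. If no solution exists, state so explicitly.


The equation is x³ - 29y³ = 1. For fixed y, x³ = 29·y³ + 1, so a solution requires the RHS to be a perfect cube.
Strategy: iterate y from -40 to 40, compute RHS = 29·y³ + 1, and check whether it is a (positive or negative) perfect cube.
Check small values of y:
  y = 0: RHS = 1 = (1)³ ⇒ x = 1 works.
  y = 1: RHS = 30 is not a perfect cube.
  y = -1: RHS = -28 is not a perfect cube.
  y = 2: RHS = 233 is not a perfect cube.
  y = -2: RHS = -231 is not a perfect cube.
  y = 3: RHS = 784 is not a perfect cube.
  y = -3: RHS = -782 is not a perfect cube.
Continuing the search up to |y| = 40 finds no further solutions beyond those listed.
Collected solutions: (1, 0).

Solutions (with |y| ≤ 40): (1, 0).


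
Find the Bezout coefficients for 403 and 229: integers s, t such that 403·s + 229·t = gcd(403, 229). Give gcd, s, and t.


Euclidean algorithm on (403, 229) — divide until remainder is 0:
  403 = 1 · 229 + 174
  229 = 1 · 174 + 55
  174 = 3 · 55 + 9
  55 = 6 · 9 + 1
  9 = 9 · 1 + 0
gcd(403, 229) = 1.
Track Bezout coefficients alongside the remainders: start with r₀ = 403 = a·1 + b·0 (s = 1, t = 0) and r₁ = 229 = a·0 + b·1 (s = 0, t = 1); each new remainder r_{k+1} = r_{k-1} − q_k·r_k inherits s_{k+1} = s_{k-1} − q_k·s_k, t_{k+1} = t_{k-1} − q_k·t_k, so r_k = a·s_k + b·t_k at every step:
  q = 1: r = 174, s = 1 − 1·0 = 1, t = 0 − 1·1 = -1  (check: 403·1 + 229·(-1) = 174)
  q = 1: r = 55, s = 0 − 1·1 = -1, t = 1 − 1·(-1) = 2  (check: 403·(-1) + 229·2 = 55)
  q = 3: r = 9, s = 1 − 3·(-1) = 4, t = -1 − 3·2 = -7  (check: 403·4 + 229·(-7) = 9)
  q = 6: r = 1, s = -1 − 6·4 = -25, t = 2 − 6·(-7) = 44  (check: 403·(-25) + 229·44 = 1)
The row with r = 1 (the gcd) gives the Bezout coefficients s = -25, t = 44.
Result: 403 · (-25) + 229 · (44) = 1.

gcd(403, 229) = 1; s = -25, t = 44 (check: 403·(-25) + 229·44 = 1).


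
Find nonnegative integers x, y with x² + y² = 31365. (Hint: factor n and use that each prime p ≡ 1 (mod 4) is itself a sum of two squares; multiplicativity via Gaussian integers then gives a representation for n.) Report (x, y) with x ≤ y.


Step 1: Factor n = 31365 = 3^2 · 5 · 17 · 41.
Step 2: Check the mod-4 condition on each prime factor: 3 ≡ 3 (mod 4), exponent 2 (must be even); 5 ≡ 1 (mod 4), exponent 1; 17 ≡ 1 (mod 4), exponent 1; 41 ≡ 1 (mod 4), exponent 1.
All primes ≡ 3 (mod 4) appear to even exponent (or don't appear), so by the two-squares theorem n IS expressible as a sum of two squares.
Step 3: Build a representation. Group n = k² · m with k = 3 and m = 5 · 17 · 41 = 3485 (a product of primes ≡ 1 (mod 4)); a representation of m scales to one of n via (k·x)² + (k·y)² = k²(x² + y²). Each prime p ≡ 1 (mod 4) is itself a sum of two squares; find a² by testing p − a² for a perfect square:
  5: 5 − 1² = 4 = 2² ⇒ 5 = 1² + 2².
  17: 17 − 1² = 16 = 4² ⇒ 17 = 1² + 4².
  41: 41 − 1² = 40, 41 − 2² = 37, 41 − 3² = 32, 41 − 4² = 25 = 5² ⇒ 41 = 4² + 5².
  Combine using the Brahmagupta–Fibonacci identity (a² + b²)(c² + d²) = (ac − bd)² + (ad + bc)² = (ac + bd)² + (ad − bc)²:
  5 · 17 = 85: from (1² + 2²)(1² + 4²), take (1·1 − 2·4, 1·4 + 2·1) = (1 − 8, 4 + 2) = (-7, 6); dropping signs (only squares matter) gives (7, 6); check 7² + 6² = 49 + 36 = 85 ✓.
  85 · 41 = 3485: from (7² + 6²)(4² + 5²), take (7·4 − 6·5, 7·5 + 6·4) = (28 − 30, 35 + 24) = (-2, 59); dropping signs (only squares matter) gives (2, 59); check 2² + 59² = 4 + 3481 = 3485 ✓.
  Scale by k = 3: (3·2, 3·59) = (6, 177).
Step 4: Order so x ≤ y and verify: 6² + 177² = 36 + 31329 = 31365 = n. ✓

n = 31365 = 6² + 177² (one valid representation with x ≤ y).


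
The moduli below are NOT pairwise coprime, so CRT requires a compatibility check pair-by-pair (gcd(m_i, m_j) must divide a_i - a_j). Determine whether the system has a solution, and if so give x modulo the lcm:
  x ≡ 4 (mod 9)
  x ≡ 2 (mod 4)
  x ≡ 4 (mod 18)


Moduli 9, 4, 18 are not pairwise coprime, so CRT works modulo lcm(m_i) when all pairwise compatibility conditions hold.
Pairwise compatibility: gcd(m_i, m_j) must divide a_i - a_j for every pair.
Merge one congruence at a time:
  Start: x ≡ 4 (mod 9).
  Combine with x ≡ 2 (mod 4): gcd(9, 4) = 1; 2 - 4 = -2, which IS divisible by 1, so compatible.
    Write x = 4 + 9·t and substitute into x ≡ 2 (mod 4): 9·t ≡ 2 − 4 = -2 (mod 4).
    Reduce coefficients mod 4: 1·t ≡ 2 (mod 4).
    So t ≡ 2 (mod 4).
    Then x = 4 + 9·2 = 22, valid modulo lcm(9, 4) = 36: x ≡ 22 (mod 36).
  Combine with x ≡ 4 (mod 18): gcd(36, 18) = 18; 4 - 22 = -18, which IS divisible by 18, so compatible.
    Write x = 22 + 36·t and substitute into x ≡ 4 (mod 18): 36·t ≡ 4 − 22 = -18 (mod 18).
    Divide the congruence (and modulus) by g = 18: 2·t ≡ -1 (mod 1).
    Modulo 1 every t works; take t = 0.
    Then x = 22 + 36·0 = 22, valid modulo lcm(36, 18) = 36: x ≡ 22 (mod 36).
Verify: 22 mod 9 = 4, 22 mod 4 = 2, 22 mod 18 = 4.

x ≡ 22 (mod 36).


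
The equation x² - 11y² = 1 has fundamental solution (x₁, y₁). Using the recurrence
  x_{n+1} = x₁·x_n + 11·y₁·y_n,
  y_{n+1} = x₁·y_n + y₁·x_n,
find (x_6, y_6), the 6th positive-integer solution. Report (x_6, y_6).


Step 1: Find the fundamental solution (x₁, y₁) of x² - 11y² = 1.
  Expand √11 as a continued fraction. a₀ = ⌊√11⌋ = 3; iterate m_{k+1} = d_k·a_k − m_k, d_{k+1} = (11 − m_{k+1}²)/d_k, a_{k+1} = ⌊(a₀ + m_{k+1})/d_{k+1}⌋ (starting m₀ = 0, d₀ = 1), with convergents p_k = a_k·p_{k-1} + p_{k-2}, q_k = a_k·q_{k-1} + q_{k-2} (p₋₁ = 1, q₋₁ = 0):
  k = 0: a₀ = 3; p₀/q₀ = 3/1; p₀² − 11·q₀² = 9 − 11 = -2.
  k = 1: m = 3, d = 2, a = ⌊(3 + 3)/2⌋ = 3; p/q = (3·3 + 1)/(3·1 + 0) = 10/3; p² − 11·q² = 100 − 99 = 1.
  The first convergent with p² − 11·q² = 1 gives the fundamental solution (x₁, y₁) = (10, 3).
Step 2: Apply the recurrence (x_{n+1}, y_{n+1}) = (x₁x_n + 11y₁y_n, x₁y_n + y₁x_n) repeatedly.
  From (x_1, y_1) = (10, 3): x_2 = 10·10 + 11·3·3 = 199; y_2 = 10·3 + 3·10 = 60.
  From (x_2, y_2) = (199, 60): x_3 = 10·199 + 11·3·60 = 3970; y_3 = 10·60 + 3·199 = 1197.
  From (x_3, y_3) = (3970, 1197): x_4 = 10·3970 + 11·3·1197 = 79201; y_4 = 10·1197 + 3·3970 = 23880.
  From (x_4, y_4) = (79201, 23880): x_5 = 10·79201 + 11·3·23880 = 1580050; y_5 = 10·23880 + 3·79201 = 476403.
  From (x_5, y_5) = (1580050, 476403): x_6 = 10·1580050 + 11·3·476403 = 31521799; y_6 = 10·476403 + 3·1580050 = 9504180.
Step 3: Verify x_6² - 11·y_6² = 993623812196401 - 993623812196400 = 1 (should be 1). ✓

(x_1, y_1) = (10, 3); (x_6, y_6) = (31521799, 9504180).


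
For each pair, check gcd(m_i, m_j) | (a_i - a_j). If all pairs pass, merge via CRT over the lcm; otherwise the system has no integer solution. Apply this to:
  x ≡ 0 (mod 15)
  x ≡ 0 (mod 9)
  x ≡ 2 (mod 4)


Moduli 15, 9, 4 are not pairwise coprime, so CRT works modulo lcm(m_i) when all pairwise compatibility conditions hold.
Pairwise compatibility: gcd(m_i, m_j) must divide a_i - a_j for every pair.
Merge one congruence at a time:
  Start: x ≡ 0 (mod 15).
  Combine with x ≡ 0 (mod 9): gcd(15, 9) = 3; 0 - 0 = 0, which IS divisible by 3, so compatible.
    Write x = 0 + 15·t and substitute into x ≡ 0 (mod 9): 15·t ≡ 0 − 0 = 0 (mod 9).
    Divide the congruence (and modulus) by g = 3: 5·t ≡ 0 (mod 3).
    Reduce coefficients mod 3: 2·t ≡ 0 (mod 3).
    The inverse of 2 mod 3 is 2 (since 2·2 = 4 = 1·3 + 1), so t ≡ 2·0 = 0 ≡ 0 (mod 3).
    Then x = 0 + 15·0 = 0, valid modulo lcm(15, 9) = 45: x ≡ 0 (mod 45).
  Combine with x ≡ 2 (mod 4): gcd(45, 4) = 1; 2 - 0 = 2, which IS divisible by 1, so compatible.
    Write x = 0 + 45·t and substitute into x ≡ 2 (mod 4): 45·t ≡ 2 − 0 = 2 (mod 4).
    Reduce coefficients mod 4: 1·t ≡ 2 (mod 4).
    So t ≡ 2 (mod 4).
    Then x = 0 + 45·2 = 90, valid modulo lcm(45, 4) = 180: x ≡ 90 (mod 180).
Verify: 90 mod 15 = 0, 90 mod 9 = 0, 90 mod 4 = 2.

x ≡ 90 (mod 180).


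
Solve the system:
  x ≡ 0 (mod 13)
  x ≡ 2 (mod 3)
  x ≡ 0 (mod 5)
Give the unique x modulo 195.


Moduli 13, 3, 5 are pairwise coprime; by CRT there is a unique solution modulo M = 13 · 3 · 5 = 195.
Solve pairwise, accumulating the modulus:
  Start with x ≡ 0 (mod 13).
  Combine with x ≡ 2 (mod 3): since gcd(13, 3) = 1, we get a unique residue mod 39.
    Write x = 0 + 13·t and substitute into x ≡ 2 (mod 3): 13·t ≡ 2 − 0 = 2 (mod 3).
    Reduce coefficients mod 3: 1·t ≡ 2 (mod 3).
    So t ≡ 2 (mod 3).
    Then x = 0 + 13·2 = 26, valid modulo lcm(13, 3) = 39: x ≡ 26 (mod 39).
  Combine with x ≡ 0 (mod 5): since gcd(39, 5) = 1, we get a unique residue mod 195.
    Write x = 26 + 39·t and substitute into x ≡ 0 (mod 5): 39·t ≡ 0 − 26 = -26 (mod 5).
    Reduce coefficients mod 5: 4·t ≡ 4 (mod 5).
    The inverse of 4 mod 5 is 4 (since 4·4 = 16 = 3·5 + 1), so t ≡ 4·4 = 16 ≡ 1 (mod 5).
    Then x = 26 + 39·1 = 65, valid modulo lcm(39, 5) = 195: x ≡ 65 (mod 195).
Verify: 65 mod 13 = 0 ✓, 65 mod 3 = 2 ✓, 65 mod 5 = 0 ✓.

x ≡ 65 (mod 195).


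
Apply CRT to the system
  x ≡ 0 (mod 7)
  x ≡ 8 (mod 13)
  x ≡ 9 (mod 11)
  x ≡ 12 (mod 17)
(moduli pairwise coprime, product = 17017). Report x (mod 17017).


Product of moduli M = 7 · 13 · 11 · 17 = 17017.
Merge one congruence at a time:
  Start: x ≡ 0 (mod 7).
  Combine with x ≡ 8 (mod 13); new modulus lcm = 91.
    Write x = 0 + 7·t and substitute into x ≡ 8 (mod 13): 7·t ≡ 8 − 0 = 8 (mod 13).
    The inverse of 7 mod 13 is 2 (since 7·2 = 14 = 1·13 + 1), so t ≡ 2·8 = 16 ≡ 3 (mod 13).
    Then x = 0 + 7·3 = 21, valid modulo lcm(7, 13) = 91: x ≡ 21 (mod 91).
  Combine with x ≡ 9 (mod 11); new modulus lcm = 1001.
    Write x = 21 + 91·t and substitute into x ≡ 9 (mod 11): 91·t ≡ 9 − 21 = -12 (mod 11).
    Reduce coefficients mod 11: 3·t ≡ 10 (mod 11).
    The inverse of 3 mod 11 is 4 (since 3·4 = 12 = 1·11 + 1), so t ≡ 4·10 = 40 ≡ 7 (mod 11).
    Then x = 21 + 91·7 = 658, valid modulo lcm(91, 11) = 1001: x ≡ 658 (mod 1001).
  Combine with x ≡ 12 (mod 17); new modulus lcm = 17017.
    Write x = 658 + 1001·t and substitute into x ≡ 12 (mod 17): 1001·t ≡ 12 − 658 = -646 (mod 17).
    Reduce coefficients mod 17: 15·t ≡ 0 (mod 17).
    The inverse of 15 mod 17 is 8 (since 15·8 = 120 = 7·17 + 1), so t ≡ 8·0 = 0 ≡ 0 (mod 17).
    Then x = 658 + 1001·0 = 658, valid modulo lcm(1001, 17) = 17017: x ≡ 658 (mod 17017).
Verify against each original: 658 mod 7 = 0, 658 mod 13 = 8, 658 mod 11 = 9, 658 mod 17 = 12.

x ≡ 658 (mod 17017).


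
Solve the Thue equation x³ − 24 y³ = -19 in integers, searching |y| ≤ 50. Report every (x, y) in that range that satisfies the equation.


The equation is x³ - 24y³ = -19. For fixed y, x³ = 24·y³ − 19, so a solution requires the RHS to be a perfect cube.
Strategy: iterate y from -50 to 50, compute RHS = 24·y³ − 19, and check whether it is a (positive or negative) perfect cube.
Check small values of y:
  y = 0: RHS = -19 is not a perfect cube.
  y = 1: RHS = 5 is not a perfect cube.
  y = -1: RHS = -43 is not a perfect cube.
  y = 2: RHS = 173 is not a perfect cube.
  y = -2: RHS = -211 is not a perfect cube.
  y = 3: RHS = 629 is not a perfect cube.
  y = -3: RHS = -667 is not a perfect cube.
Continuing the search up to |y| = 50 finds no solutions either.
No (x, y) in the scanned range satisfies the equation.

No integer solutions with |y| ≤ 50.


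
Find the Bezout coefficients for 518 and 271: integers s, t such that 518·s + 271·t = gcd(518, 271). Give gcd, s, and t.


Euclidean algorithm on (518, 271) — divide until remainder is 0:
  518 = 1 · 271 + 247
  271 = 1 · 247 + 24
  247 = 10 · 24 + 7
  24 = 3 · 7 + 3
  7 = 2 · 3 + 1
  3 = 3 · 1 + 0
gcd(518, 271) = 1.
Track Bezout coefficients alongside the remainders: start with r₀ = 518 = a·1 + b·0 (s = 1, t = 0) and r₁ = 271 = a·0 + b·1 (s = 0, t = 1); each new remainder r_{k+1} = r_{k-1} − q_k·r_k inherits s_{k+1} = s_{k-1} − q_k·s_k, t_{k+1} = t_{k-1} − q_k·t_k, so r_k = a·s_k + b·t_k at every step:
  q = 1: r = 247, s = 1 − 1·0 = 1, t = 0 − 1·1 = -1  (check: 518·1 + 271·(-1) = 247)
  q = 1: r = 24, s = 0 − 1·1 = -1, t = 1 − 1·(-1) = 2  (check: 518·(-1) + 271·2 = 24)
  q = 10: r = 7, s = 1 − 10·(-1) = 11, t = -1 − 10·2 = -21  (check: 518·11 + 271·(-21) = 7)
  q = 3: r = 3, s = -1 − 3·11 = -34, t = 2 − 3·(-21) = 65  (check: 518·(-34) + 271·65 = 3)
  q = 2: r = 1, s = 11 − 2·(-34) = 79, t = -21 − 2·65 = -151  (check: 518·79 + 271·(-151) = 1)
The row with r = 1 (the gcd) gives the Bezout coefficients s = 79, t = -151.
Result: 518 · (79) + 271 · (-151) = 1.

gcd(518, 271) = 1; s = 79, t = -151 (check: 518·79 + 271·(-151) = 1).


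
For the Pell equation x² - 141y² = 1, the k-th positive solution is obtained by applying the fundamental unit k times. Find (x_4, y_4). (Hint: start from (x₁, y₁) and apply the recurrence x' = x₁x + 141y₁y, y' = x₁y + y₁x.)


Step 1: Find the fundamental solution (x₁, y₁) of x² - 141y² = 1.
  Expand √141 as a continued fraction. a₀ = ⌊√141⌋ = 11; iterate m_{k+1} = d_k·a_k − m_k, d_{k+1} = (141 − m_{k+1}²)/d_k, a_{k+1} = ⌊(a₀ + m_{k+1})/d_{k+1}⌋ (starting m₀ = 0, d₀ = 1), with convergents p_k = a_k·p_{k-1} + p_{k-2}, q_k = a_k·q_{k-1} + q_{k-2} (p₋₁ = 1, q₋₁ = 0):
  k = 0: a₀ = 11; p₀/q₀ = 11/1; p₀² − 141·q₀² = 121 − 141 = -20.
  k = 1: m = 11, d = 20, a = ⌊(11 + 11)/20⌋ = 1; p/q = (1·11 + 1)/(1·1 + 0) = 12/1; p² − 141·q² = 144 − 141 = 3.
  k = 2: m = 9, d = 3, a = ⌊(11 + 9)/3⌋ = 6; p/q = (6·12 + 11)/(6·1 + 1) = 83/7; p² − 141·q² = 6889 − 6909 = -20.
  k = 3: m = 9, d = 20, a = ⌊(11 + 9)/20⌋ = 1; p/q = (1·83 + 12)/(1·7 + 1) = 95/8; p² − 141·q² = 9025 − 9024 = 1.
  The first convergent with p² − 141·q² = 1 gives the fundamental solution (x₁, y₁) = (95, 8).
Step 2: Apply the recurrence (x_{n+1}, y_{n+1}) = (x₁x_n + 141y₁y_n, x₁y_n + y₁x_n) repeatedly.
  From (x_1, y_1) = (95, 8): x_2 = 95·95 + 141·8·8 = 18049; y_2 = 95·8 + 8·95 = 1520.
  From (x_2, y_2) = (18049, 1520): x_3 = 95·18049 + 141·8·1520 = 3429215; y_3 = 95·1520 + 8·18049 = 288792.
  From (x_3, y_3) = (3429215, 288792): x_4 = 95·3429215 + 141·8·288792 = 651532801; y_4 = 95·288792 + 8·3429215 = 54868960.
Step 3: Verify x_4² - 141·y_4² = 424494990778905601 - 424494990778905600 = 1 (should be 1). ✓

(x_1, y_1) = (95, 8); (x_4, y_4) = (651532801, 54868960).


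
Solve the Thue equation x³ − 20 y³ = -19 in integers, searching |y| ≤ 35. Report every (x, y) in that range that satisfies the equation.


The equation is x³ - 20y³ = -19. For fixed y, x³ = 20·y³ − 19, so a solution requires the RHS to be a perfect cube.
Strategy: iterate y from -35 to 35, compute RHS = 20·y³ − 19, and check whether it is a (positive or negative) perfect cube.
Check small values of y:
  y = 0: RHS = -19 is not a perfect cube.
  y = 1: RHS = 1 = (1)³ ⇒ x = 1 works.
  y = -1: RHS = -39 is not a perfect cube.
  y = 2: RHS = 141 is not a perfect cube.
  y = -2: RHS = -179 is not a perfect cube.
  y = 3: RHS = 521 is not a perfect cube.
  y = -3: RHS = -559 is not a perfect cube.
Continuing the search up to |y| = 35 finds no further solutions beyond those listed.
Collected solutions: (1, 1).

Solutions (with |y| ≤ 35): (1, 1).


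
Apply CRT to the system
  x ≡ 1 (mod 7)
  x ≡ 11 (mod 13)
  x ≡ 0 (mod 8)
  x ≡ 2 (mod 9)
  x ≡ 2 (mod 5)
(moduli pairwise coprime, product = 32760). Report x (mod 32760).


Product of moduli M = 7 · 13 · 8 · 9 · 5 = 32760.
Merge one congruence at a time:
  Start: x ≡ 1 (mod 7).
  Combine with x ≡ 11 (mod 13); new modulus lcm = 91.
    Write x = 1 + 7·t and substitute into x ≡ 11 (mod 13): 7·t ≡ 11 − 1 = 10 (mod 13).
    The inverse of 7 mod 13 is 2 (since 7·2 = 14 = 1·13 + 1), so t ≡ 2·10 = 20 ≡ 7 (mod 13).
    Then x = 1 + 7·7 = 50, valid modulo lcm(7, 13) = 91: x ≡ 50 (mod 91).
  Combine with x ≡ 0 (mod 8); new modulus lcm = 728.
    Write x = 50 + 91·t and substitute into x ≡ 0 (mod 8): 91·t ≡ 0 − 50 = -50 (mod 8).
    Reduce coefficients mod 8: 3·t ≡ 6 (mod 8).
    The inverse of 3 mod 8 is 3 (since 3·3 = 9 = 1·8 + 1), so t ≡ 3·6 = 18 ≡ 2 (mod 8).
    Then x = 50 + 91·2 = 232, valid modulo lcm(91, 8) = 728: x ≡ 232 (mod 728).
  Combine with x ≡ 2 (mod 9); new modulus lcm = 6552.
    Write x = 232 + 728·t and substitute into x ≡ 2 (mod 9): 728·t ≡ 2 − 232 = -230 (mod 9).
    Reduce coefficients mod 9: 8·t ≡ 4 (mod 9).
    The inverse of 8 mod 9 is 8 (since 8·8 = 64 = 7·9 + 1), so t ≡ 8·4 = 32 ≡ 5 (mod 9).
    Then x = 232 + 728·5 = 3872, valid modulo lcm(728, 9) = 6552: x ≡ 3872 (mod 6552).
  Combine with x ≡ 2 (mod 5); new modulus lcm = 32760.
    Write x = 3872 + 6552·t and substitute into x ≡ 2 (mod 5): 6552·t ≡ 2 − 3872 = -3870 (mod 5).
    Reduce coefficients mod 5: 2·t ≡ 0 (mod 5).
    The inverse of 2 mod 5 is 3 (since 2·3 = 6 = 1·5 + 1), so t ≡ 3·0 = 0 ≡ 0 (mod 5).
    Then x = 3872 + 6552·0 = 3872, valid modulo lcm(6552, 5) = 32760: x ≡ 3872 (mod 32760).
Verify against each original: 3872 mod 7 = 1, 3872 mod 13 = 11, 3872 mod 8 = 0, 3872 mod 9 = 2, 3872 mod 5 = 2.

x ≡ 3872 (mod 32760).


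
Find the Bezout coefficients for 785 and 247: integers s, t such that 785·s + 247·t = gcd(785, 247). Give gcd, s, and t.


Euclidean algorithm on (785, 247) — divide until remainder is 0:
  785 = 3 · 247 + 44
  247 = 5 · 44 + 27
  44 = 1 · 27 + 17
  27 = 1 · 17 + 10
  17 = 1 · 10 + 7
  10 = 1 · 7 + 3
  7 = 2 · 3 + 1
  3 = 3 · 1 + 0
gcd(785, 247) = 1.
Track Bezout coefficients alongside the remainders: start with r₀ = 785 = a·1 + b·0 (s = 1, t = 0) and r₁ = 247 = a·0 + b·1 (s = 0, t = 1); each new remainder r_{k+1} = r_{k-1} − q_k·r_k inherits s_{k+1} = s_{k-1} − q_k·s_k, t_{k+1} = t_{k-1} − q_k·t_k, so r_k = a·s_k + b·t_k at every step:
  q = 3: r = 44, s = 1 − 3·0 = 1, t = 0 − 3·1 = -3  (check: 785·1 + 247·(-3) = 44)
  q = 5: r = 27, s = 0 − 5·1 = -5, t = 1 − 5·(-3) = 16  (check: 785·(-5) + 247·16 = 27)
  q = 1: r = 17, s = 1 − 1·(-5) = 6, t = -3 − 1·16 = -19  (check: 785·6 + 247·(-19) = 17)
  q = 1: r = 10, s = -5 − 1·6 = -11, t = 16 − 1·(-19) = 35  (check: 785·(-11) + 247·35 = 10)
  q = 1: r = 7, s = 6 − 1·(-11) = 17, t = -19 − 1·35 = -54  (check: 785·17 + 247·(-54) = 7)
  q = 1: r = 3, s = -11 − 1·17 = -28, t = 35 − 1·(-54) = 89  (check: 785·(-28) + 247·89 = 3)
  q = 2: r = 1, s = 17 − 2·(-28) = 73, t = -54 − 2·89 = -232  (check: 785·73 + 247·(-232) = 1)
The row with r = 1 (the gcd) gives the Bezout coefficients s = 73, t = -232.
Result: 785 · (73) + 247 · (-232) = 1.

gcd(785, 247) = 1; s = 73, t = -232 (check: 785·73 + 247·(-232) = 1).


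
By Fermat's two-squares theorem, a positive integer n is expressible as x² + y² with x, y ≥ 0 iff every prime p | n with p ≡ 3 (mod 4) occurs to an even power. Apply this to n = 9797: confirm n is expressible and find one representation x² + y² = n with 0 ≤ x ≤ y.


Step 1: Factor n = 9797 = 97 · 101.
Step 2: Check the mod-4 condition on each prime factor: 97 ≡ 1 (mod 4), exponent 1; 101 ≡ 1 (mod 4), exponent 1.
All primes ≡ 3 (mod 4) appear to even exponent (or don't appear), so by the two-squares theorem n IS expressible as a sum of two squares.
Step 3: Build a representation. Here n = 97 · 101 is a product of primes ≡ 1 (mod 4). Each prime p ≡ 1 (mod 4) is itself a sum of two squares; find a² by testing p − a² for a perfect square:
  97: 97 − 1² = 96, 97 − 2² = 93, 97 − 3² = 88, 97 − 4² = 81 = 9² ⇒ 97 = 4² + 9².
  101: 101 − 1² = 100 = 10² ⇒ 101 = 1² + 10².
  Combine using the Brahmagupta–Fibonacci identity (a² + b²)(c² + d²) = (ac − bd)² + (ad + bc)² = (ac + bd)² + (ad − bc)²:
  97 · 101 = 9797: from (4² + 9²)(1² + 10²), take (4·1 − 9·10, 4·10 + 9·1) = (4 − 90, 40 + 9) = (-86, 49); dropping signs (only squares matter) gives (86, 49); check 86² + 49² = 7396 + 2401 = 9797 ✓.
Step 4: Order so x ≤ y and verify: 49² + 86² = 2401 + 7396 = 9797 = n. ✓

n = 9797 = 49² + 86² (one valid representation with x ≤ y).


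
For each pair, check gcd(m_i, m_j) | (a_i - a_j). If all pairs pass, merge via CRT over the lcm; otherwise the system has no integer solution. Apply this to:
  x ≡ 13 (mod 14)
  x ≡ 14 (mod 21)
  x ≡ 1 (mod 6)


Moduli 14, 21, 6 are not pairwise coprime, so CRT works modulo lcm(m_i) when all pairwise compatibility conditions hold.
Pairwise compatibility: gcd(m_i, m_j) must divide a_i - a_j for every pair.
Merge one congruence at a time:
  Start: x ≡ 13 (mod 14).
  Combine with x ≡ 14 (mod 21): gcd(14, 21) = 7, and 14 - 13 = 1 is NOT divisible by 7.
    ⇒ system is inconsistent (no integer solution).

No solution (the system is inconsistent).


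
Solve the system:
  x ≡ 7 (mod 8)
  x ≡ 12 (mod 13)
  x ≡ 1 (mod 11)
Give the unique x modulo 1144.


Moduli 8, 13, 11 are pairwise coprime; by CRT there is a unique solution modulo M = 8 · 13 · 11 = 1144.
Solve pairwise, accumulating the modulus:
  Start with x ≡ 7 (mod 8).
  Combine with x ≡ 12 (mod 13): since gcd(8, 13) = 1, we get a unique residue mod 104.
    Write x = 7 + 8·t and substitute into x ≡ 12 (mod 13): 8·t ≡ 12 − 7 = 5 (mod 13).
    The inverse of 8 mod 13 is 5 (since 8·5 = 40 = 3·13 + 1), so t ≡ 5·5 = 25 ≡ 12 (mod 13).
    Then x = 7 + 8·12 = 103, valid modulo lcm(8, 13) = 104: x ≡ 103 (mod 104).
  Combine with x ≡ 1 (mod 11): since gcd(104, 11) = 1, we get a unique residue mod 1144.
    Write x = 103 + 104·t and substitute into x ≡ 1 (mod 11): 104·t ≡ 1 − 103 = -102 (mod 11).
    Reduce coefficients mod 11: 5·t ≡ 8 (mod 11).
    The inverse of 5 mod 11 is 9 (since 5·9 = 45 = 4·11 + 1), so t ≡ 9·8 = 72 ≡ 6 (mod 11).
    Then x = 103 + 104·6 = 727, valid modulo lcm(104, 11) = 1144: x ≡ 727 (mod 1144).
Verify: 727 mod 8 = 7 ✓, 727 mod 13 = 12 ✓, 727 mod 11 = 1 ✓.

x ≡ 727 (mod 1144).


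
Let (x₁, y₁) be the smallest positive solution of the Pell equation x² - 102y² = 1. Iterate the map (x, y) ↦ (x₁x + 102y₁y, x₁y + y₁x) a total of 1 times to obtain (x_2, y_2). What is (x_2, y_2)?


Step 1: Find the fundamental solution (x₁, y₁) of x² - 102y² = 1.
  Expand √102 as a continued fraction. a₀ = ⌊√102⌋ = 10; iterate m_{k+1} = d_k·a_k − m_k, d_{k+1} = (102 − m_{k+1}²)/d_k, a_{k+1} = ⌊(a₀ + m_{k+1})/d_{k+1}⌋ (starting m₀ = 0, d₀ = 1), with convergents p_k = a_k·p_{k-1} + p_{k-2}, q_k = a_k·q_{k-1} + q_{k-2} (p₋₁ = 1, q₋₁ = 0):
  k = 0: a₀ = 10; p₀/q₀ = 10/1; p₀² − 102·q₀² = 100 − 102 = -2.
  k = 1: m = 10, d = 2, a = ⌊(10 + 10)/2⌋ = 10; p/q = (10·10 + 1)/(10·1 + 0) = 101/10; p² − 102·q² = 10201 − 10200 = 1.
  The first convergent with p² − 102·q² = 1 gives the fundamental solution (x₁, y₁) = (101, 10).
Step 2: Apply the recurrence (x_{n+1}, y_{n+1}) = (x₁x_n + 102y₁y_n, x₁y_n + y₁x_n) repeatedly.
  From (x_1, y_1) = (101, 10): x_2 = 101·101 + 102·10·10 = 20401; y_2 = 101·10 + 10·101 = 2020.
Step 3: Verify x_2² - 102·y_2² = 416200801 - 416200800 = 1 (should be 1). ✓

(x_1, y_1) = (101, 10); (x_2, y_2) = (20401, 2020).


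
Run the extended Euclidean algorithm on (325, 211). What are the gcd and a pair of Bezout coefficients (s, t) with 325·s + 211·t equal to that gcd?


Euclidean algorithm on (325, 211) — divide until remainder is 0:
  325 = 1 · 211 + 114
  211 = 1 · 114 + 97
  114 = 1 · 97 + 17
  97 = 5 · 17 + 12
  17 = 1 · 12 + 5
  12 = 2 · 5 + 2
  5 = 2 · 2 + 1
  2 = 2 · 1 + 0
gcd(325, 211) = 1.
Track Bezout coefficients alongside the remainders: start with r₀ = 325 = a·1 + b·0 (s = 1, t = 0) and r₁ = 211 = a·0 + b·1 (s = 0, t = 1); each new remainder r_{k+1} = r_{k-1} − q_k·r_k inherits s_{k+1} = s_{k-1} − q_k·s_k, t_{k+1} = t_{k-1} − q_k·t_k, so r_k = a·s_k + b·t_k at every step:
  q = 1: r = 114, s = 1 − 1·0 = 1, t = 0 − 1·1 = -1  (check: 325·1 + 211·(-1) = 114)
  q = 1: r = 97, s = 0 − 1·1 = -1, t = 1 − 1·(-1) = 2  (check: 325·(-1) + 211·2 = 97)
  q = 1: r = 17, s = 1 − 1·(-1) = 2, t = -1 − 1·2 = -3  (check: 325·2 + 211·(-3) = 17)
  q = 5: r = 12, s = -1 − 5·2 = -11, t = 2 − 5·(-3) = 17  (check: 325·(-11) + 211·17 = 12)
  q = 1: r = 5, s = 2 − 1·(-11) = 13, t = -3 − 1·17 = -20  (check: 325·13 + 211·(-20) = 5)
  q = 2: r = 2, s = -11 − 2·13 = -37, t = 17 − 2·(-20) = 57  (check: 325·(-37) + 211·57 = 2)
  q = 2: r = 1, s = 13 − 2·(-37) = 87, t = -20 − 2·57 = -134  (check: 325·87 + 211·(-134) = 1)
The row with r = 1 (the gcd) gives the Bezout coefficients s = 87, t = -134.
Result: 325 · (87) + 211 · (-134) = 1.

gcd(325, 211) = 1; s = 87, t = -134 (check: 325·87 + 211·(-134) = 1).


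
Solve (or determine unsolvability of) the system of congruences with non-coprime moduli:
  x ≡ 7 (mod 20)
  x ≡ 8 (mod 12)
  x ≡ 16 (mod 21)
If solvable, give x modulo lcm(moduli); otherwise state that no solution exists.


Moduli 20, 12, 21 are not pairwise coprime, so CRT works modulo lcm(m_i) when all pairwise compatibility conditions hold.
Pairwise compatibility: gcd(m_i, m_j) must divide a_i - a_j for every pair.
Merge one congruence at a time:
  Start: x ≡ 7 (mod 20).
  Combine with x ≡ 8 (mod 12): gcd(20, 12) = 4, and 8 - 7 = 1 is NOT divisible by 4.
    ⇒ system is inconsistent (no integer solution).

No solution (the system is inconsistent).


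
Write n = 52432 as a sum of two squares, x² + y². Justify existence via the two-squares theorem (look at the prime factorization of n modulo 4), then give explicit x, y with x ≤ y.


Step 1: Factor n = 52432 = 2^4 · 29 · 113.
Step 2: Check the mod-4 condition on each prime factor: 2 = 2 (special); 29 ≡ 1 (mod 4), exponent 1; 113 ≡ 1 (mod 4), exponent 1.
All primes ≡ 3 (mod 4) appear to even exponent (or don't appear), so by the two-squares theorem n IS expressible as a sum of two squares.
Step 3: Build a representation. Group n = k² · m with k = 4 and m = 29 · 113 = 3277 (a product of primes ≡ 1 (mod 4)); a representation of m scales to one of n via (k·x)² + (k·y)² = k²(x² + y²). Each prime p ≡ 1 (mod 4) is itself a sum of two squares; find a² by testing p − a² for a perfect square:
  29: 29 − 1² = 28, 29 − 2² = 25 = 5² ⇒ 29 = 2² + 5².
  113: 113 − 1² = 112, 113 − 2² = 109, 113 − 3² = 104, 113 − 4² = 97, 113 − 5² = 88, 113 − 6² = 77, 113 − 7² = 64 = 8² ⇒ 113 = 7² + 8².
  Combine using the Brahmagupta–Fibonacci identity (a² + b²)(c² + d²) = (ac − bd)² + (ad + bc)² = (ac + bd)² + (ad − bc)²:
  29 · 113 = 3277: from (2² + 5²)(7² + 8²), take (2·7 − 5·8, 2·8 + 5·7) = (14 − 40, 16 + 35) = (-26, 51); dropping signs (only squares matter) gives (26, 51); check 26² + 51² = 676 + 2601 = 3277 ✓.
  Scale by k = 4: (4·26, 4·51) = (104, 204).
Step 4: Order so x ≤ y and verify: 104² + 204² = 10816 + 41616 = 52432 = n. ✓

n = 52432 = 104² + 204² (one valid representation with x ≤ y).


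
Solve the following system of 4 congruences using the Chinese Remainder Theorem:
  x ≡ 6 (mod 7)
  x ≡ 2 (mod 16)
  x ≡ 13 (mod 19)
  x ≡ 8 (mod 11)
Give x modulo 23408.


Product of moduli M = 7 · 16 · 19 · 11 = 23408.
Merge one congruence at a time:
  Start: x ≡ 6 (mod 7).
  Combine with x ≡ 2 (mod 16); new modulus lcm = 112.
    Write x = 6 + 7·t and substitute into x ≡ 2 (mod 16): 7·t ≡ 2 − 6 = -4 (mod 16).
    Reduce coefficients mod 16: 7·t ≡ 12 (mod 16).
    The inverse of 7 mod 16 is 7 (since 7·7 = 49 = 3·16 + 1), so t ≡ 7·12 = 84 ≡ 4 (mod 16).
    Then x = 6 + 7·4 = 34, valid modulo lcm(7, 16) = 112: x ≡ 34 (mod 112).
  Combine with x ≡ 13 (mod 19); new modulus lcm = 2128.
    Write x = 34 + 112·t and substitute into x ≡ 13 (mod 19): 112·t ≡ 13 − 34 = -21 (mod 19).
    Reduce coefficients mod 19: 17·t ≡ 17 (mod 19).
    The inverse of 17 mod 19 is 9 (since 17·9 = 153 = 8·19 + 1), so t ≡ 9·17 = 153 ≡ 1 (mod 19).
    Then x = 34 + 112·1 = 146, valid modulo lcm(112, 19) = 2128: x ≡ 146 (mod 2128).
  Combine with x ≡ 8 (mod 11); new modulus lcm = 23408.
    Write x = 146 + 2128·t and substitute into x ≡ 8 (mod 11): 2128·t ≡ 8 − 146 = -138 (mod 11).
    Reduce coefficients mod 11: 5·t ≡ 5 (mod 11).
    The inverse of 5 mod 11 is 9 (since 5·9 = 45 = 4·11 + 1), so t ≡ 9·5 = 45 ≡ 1 (mod 11).
    Then x = 146 + 2128·1 = 2274, valid modulo lcm(2128, 11) = 23408: x ≡ 2274 (mod 23408).
Verify against each original: 2274 mod 7 = 6, 2274 mod 16 = 2, 2274 mod 19 = 13, 2274 mod 11 = 8.

x ≡ 2274 (mod 23408).


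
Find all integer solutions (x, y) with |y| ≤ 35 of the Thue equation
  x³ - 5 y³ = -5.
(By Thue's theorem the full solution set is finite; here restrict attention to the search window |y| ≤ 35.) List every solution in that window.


The equation is x³ - 5y³ = -5. For fixed y, x³ = 5·y³ − 5, so a solution requires the RHS to be a perfect cube.
Strategy: iterate y from -35 to 35, compute RHS = 5·y³ − 5, and check whether it is a (positive or negative) perfect cube.
Check small values of y:
  y = 0: RHS = -5 is not a perfect cube.
  y = 1: RHS = 0 = (0)³ ⇒ x = 0 works.
  y = -1: RHS = -10 is not a perfect cube.
  y = 2: RHS = 35 is not a perfect cube.
  y = -2: RHS = -45 is not a perfect cube.
  y = 3: RHS = 130 is not a perfect cube.
  y = -3: RHS = -140 is not a perfect cube.
Continuing the search up to |y| = 35 finds no further solutions beyond those listed.
Collected solutions: (0, 1).

Solutions (with |y| ≤ 35): (0, 1).


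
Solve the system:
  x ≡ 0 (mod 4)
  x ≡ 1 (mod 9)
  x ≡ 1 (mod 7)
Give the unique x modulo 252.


Moduli 4, 9, 7 are pairwise coprime; by CRT there is a unique solution modulo M = 4 · 9 · 7 = 252.
Solve pairwise, accumulating the modulus:
  Start with x ≡ 0 (mod 4).
  Combine with x ≡ 1 (mod 9): since gcd(4, 9) = 1, we get a unique residue mod 36.
    Write x = 0 + 4·t and substitute into x ≡ 1 (mod 9): 4·t ≡ 1 − 0 = 1 (mod 9).
    The inverse of 4 mod 9 is 7 (since 4·7 = 28 = 3·9 + 1), so t ≡ 7·1 = 7 ≡ 7 (mod 9).
    Then x = 0 + 4·7 = 28, valid modulo lcm(4, 9) = 36: x ≡ 28 (mod 36).
  Combine with x ≡ 1 (mod 7): since gcd(36, 7) = 1, we get a unique residue mod 252.
    Write x = 28 + 36·t and substitute into x ≡ 1 (mod 7): 36·t ≡ 1 − 28 = -27 (mod 7).
    Reduce coefficients mod 7: 1·t ≡ 1 (mod 7).
    So t ≡ 1 (mod 7).
    Then x = 28 + 36·1 = 64, valid modulo lcm(36, 7) = 252: x ≡ 64 (mod 252).
Verify: 64 mod 4 = 0 ✓, 64 mod 9 = 1 ✓, 64 mod 7 = 1 ✓.

x ≡ 64 (mod 252).


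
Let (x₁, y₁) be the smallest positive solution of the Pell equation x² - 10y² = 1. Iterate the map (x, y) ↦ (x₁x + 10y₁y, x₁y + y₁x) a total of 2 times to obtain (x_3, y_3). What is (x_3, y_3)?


Step 1: Find the fundamental solution (x₁, y₁) of x² - 10y² = 1.
  Expand √10 as a continued fraction. a₀ = ⌊√10⌋ = 3; iterate m_{k+1} = d_k·a_k − m_k, d_{k+1} = (10 − m_{k+1}²)/d_k, a_{k+1} = ⌊(a₀ + m_{k+1})/d_{k+1}⌋ (starting m₀ = 0, d₀ = 1), with convergents p_k = a_k·p_{k-1} + p_{k-2}, q_k = a_k·q_{k-1} + q_{k-2} (p₋₁ = 1, q₋₁ = 0):
  k = 0: a₀ = 3; p₀/q₀ = 3/1; p₀² − 10·q₀² = 9 − 10 = -1.
  k = 1: m = 3, d = 1, a = ⌊(3 + 3)/1⌋ = 6; p/q = (6·3 + 1)/(6·1 + 0) = 19/6; p² − 10·q² = 361 − 360 = 1.
  The first convergent with p² − 10·q² = 1 gives the fundamental solution (x₁, y₁) = (19, 6).
Step 2: Apply the recurrence (x_{n+1}, y_{n+1}) = (x₁x_n + 10y₁y_n, x₁y_n + y₁x_n) repeatedly.
  From (x_1, y_1) = (19, 6): x_2 = 19·19 + 10·6·6 = 721; y_2 = 19·6 + 6·19 = 228.
  From (x_2, y_2) = (721, 228): x_3 = 19·721 + 10·6·228 = 27379; y_3 = 19·228 + 6·721 = 8658.
Step 3: Verify x_3² - 10·y_3² = 749609641 - 749609640 = 1 (should be 1). ✓

(x_1, y_1) = (19, 6); (x_3, y_3) = (27379, 8658).


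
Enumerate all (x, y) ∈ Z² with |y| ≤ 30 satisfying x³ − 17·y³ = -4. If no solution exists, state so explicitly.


The equation is x³ - 17y³ = -4. For fixed y, x³ = 17·y³ − 4, so a solution requires the RHS to be a perfect cube.
Strategy: iterate y from -30 to 30, compute RHS = 17·y³ − 4, and check whether it is a (positive or negative) perfect cube.
Check small values of y:
  y = 0: RHS = -4 is not a perfect cube.
  y = 1: RHS = 13 is not a perfect cube.
  y = -1: RHS = -21 is not a perfect cube.
  y = 2: RHS = 132 is not a perfect cube.
  y = -2: RHS = -140 is not a perfect cube.
  y = 3: RHS = 455 is not a perfect cube.
  y = -3: RHS = -463 is not a perfect cube.
Continuing the search up to |y| = 30 finds no solutions either.
No (x, y) in the scanned range satisfies the equation.

No integer solutions with |y| ≤ 30.


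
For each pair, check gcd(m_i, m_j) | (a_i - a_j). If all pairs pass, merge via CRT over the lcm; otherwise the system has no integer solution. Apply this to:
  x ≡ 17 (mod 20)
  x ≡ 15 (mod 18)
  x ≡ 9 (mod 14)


Moduli 20, 18, 14 are not pairwise coprime, so CRT works modulo lcm(m_i) when all pairwise compatibility conditions hold.
Pairwise compatibility: gcd(m_i, m_j) must divide a_i - a_j for every pair.
Merge one congruence at a time:
  Start: x ≡ 17 (mod 20).
  Combine with x ≡ 15 (mod 18): gcd(20, 18) = 2; 15 - 17 = -2, which IS divisible by 2, so compatible.
    Write x = 17 + 20·t and substitute into x ≡ 15 (mod 18): 20·t ≡ 15 − 17 = -2 (mod 18).
    Divide the congruence (and modulus) by g = 2: 10·t ≡ -1 (mod 9).
    Reduce coefficients mod 9: 1·t ≡ 8 (mod 9).
    So t ≡ 8 (mod 9).
    Then x = 17 + 20·8 = 177, valid modulo lcm(20, 18) = 180: x ≡ 177 (mod 180).
  Combine with x ≡ 9 (mod 14): gcd(180, 14) = 2; 9 - 177 = -168, which IS divisible by 2, so compatible.
    Write x = 177 + 180·t and substitute into x ≡ 9 (mod 14): 180·t ≡ 9 − 177 = -168 (mod 14).
    Divide the congruence (and modulus) by g = 2: 90·t ≡ -84 (mod 7).
    Reduce coefficients mod 7: 6·t ≡ 0 (mod 7).
    The inverse of 6 mod 7 is 6 (since 6·6 = 36 = 5·7 + 1), so t ≡ 6·0 = 0 ≡ 0 (mod 7).
    Then x = 177 + 180·0 = 177, valid modulo lcm(180, 14) = 1260: x ≡ 177 (mod 1260).
Verify: 177 mod 20 = 17, 177 mod 18 = 15, 177 mod 14 = 9.

x ≡ 177 (mod 1260).
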